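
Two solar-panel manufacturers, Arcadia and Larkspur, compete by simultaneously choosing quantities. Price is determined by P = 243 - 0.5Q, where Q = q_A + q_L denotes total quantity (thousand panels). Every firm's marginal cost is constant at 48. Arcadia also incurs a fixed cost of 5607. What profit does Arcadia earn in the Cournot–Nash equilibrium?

2843

A representative firm's profit is π_i = q_i(243 - 0.5Q) - 48q_i.
First-order condition (treating rivals' output as given): 195 - q_i - (1/2)q_j = 0.
By symmetry each firm produces the same amount; substituting q_j = q_i yields q_i = 195/(3/2) = 130.
Price P = 243 - (1/2)·260 = 113.
Arcadia's profit: (113 - 48)·130 - 5607 = 2843.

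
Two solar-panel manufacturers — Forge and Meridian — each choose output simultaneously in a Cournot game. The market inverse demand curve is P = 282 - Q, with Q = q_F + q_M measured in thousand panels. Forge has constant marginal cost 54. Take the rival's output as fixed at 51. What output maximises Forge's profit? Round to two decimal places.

88.50

With the rival's output fixed at 51, Forge's profit is π_F = (282 - 51 - q_F)q_F - (54q_F) = (231 - q_F)q_F - (54q_F).
∂π_F/∂q_F = 177 - 2q_F = 0, so q_F = 177/2.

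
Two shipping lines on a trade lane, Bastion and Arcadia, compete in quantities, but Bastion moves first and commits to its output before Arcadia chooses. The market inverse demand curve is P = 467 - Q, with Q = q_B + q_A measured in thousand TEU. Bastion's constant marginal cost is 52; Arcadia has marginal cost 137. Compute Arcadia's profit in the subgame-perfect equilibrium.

1600

Solve by backward induction. Given q_B, the follower Arcadia maximises π_A = (467 - q_B - q_A)q_A - 137q_A.
Setting the follower's marginal profit to zero, 330 - q_B - 2q_A = 0, i.e. q_A = (330 - q_B)/2.
The leader anticipates this reaction. Substituting into P = 467 - Q gives P = 302 - (1/2)q_B, so π_B = (302 - (1/2)q_B)q_B - 52q_B.
Leader FOC: 250 - q_B = 0, so q_B = 250.
Then q_A = (330 - 250)/2 = 40.
Price P = 467 - 290 = 177.
Arcadia's profit: (177 - 137)·40 = 1600.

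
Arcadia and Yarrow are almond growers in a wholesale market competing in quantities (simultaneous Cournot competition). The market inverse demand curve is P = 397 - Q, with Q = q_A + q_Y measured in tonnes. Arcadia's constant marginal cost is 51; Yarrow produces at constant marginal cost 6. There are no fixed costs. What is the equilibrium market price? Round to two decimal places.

Arcadia's profit: π_A = (397 - Q)q_A - (51q_A). Setting ∂π_A/∂q_A = 0: 346 - 2q_A - (q_Y) = 0.
Yarrow's first-order condition: 391 - 2q_Y - (q_A) = 0.
Best responses: q_A = (346 - q_Y)/2, q_Y = (391 - q_A)/2.
Substituting one into the other gives q_A = 301/3 and q_Y = 436/3.
Total output Q = 737/3, so price P = 397 - 737/3 = 454/3.

151.33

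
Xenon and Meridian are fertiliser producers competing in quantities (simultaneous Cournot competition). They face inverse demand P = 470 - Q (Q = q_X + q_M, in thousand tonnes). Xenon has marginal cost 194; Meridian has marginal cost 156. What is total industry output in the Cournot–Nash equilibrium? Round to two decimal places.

196.67

Xenon's profit: π_X = (470 - Q)q_X - (194q_X). Setting ∂π_X/∂q_X = 0: 276 - 2q_X - (q_M) = 0.
Meridian's first-order condition: 314 - 2q_M - (q_X) = 0.
Rearranging gives the reaction functions q_X = (276 - q_M)/2 and q_M = (314 - q_X)/2.
Substituting one into the other gives q_X = 238/3 and q_M = 352/3.
Total output Q = 238/3 + 352/3 = 590/3.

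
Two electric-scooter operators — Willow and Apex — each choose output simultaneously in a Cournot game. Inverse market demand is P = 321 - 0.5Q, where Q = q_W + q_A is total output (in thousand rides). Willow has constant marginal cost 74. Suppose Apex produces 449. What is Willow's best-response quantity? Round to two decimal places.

22.50

With the rival's output fixed at 449, Willow's profit is π_W = (321 - (1/2)·449 - (1/2)q_W)q_W - (74q_W) = (193/2 - (1/2)q_W)q_W - (74q_W).
∂π_W/∂q_W = 45/2 - q_W = 0, so q_W = 45/2.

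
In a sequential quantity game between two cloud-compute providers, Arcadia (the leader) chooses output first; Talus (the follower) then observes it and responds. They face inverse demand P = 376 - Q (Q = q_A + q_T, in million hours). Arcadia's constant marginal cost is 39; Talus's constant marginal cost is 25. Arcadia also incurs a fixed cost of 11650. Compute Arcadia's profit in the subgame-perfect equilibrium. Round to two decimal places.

Solve by backward induction. Given q_A, the follower Talus maximises π_T = (376 - q_A - q_T)q_T - 25q_T.
Setting the follower's marginal profit to zero, 351 - q_A - 2q_T = 0, i.e. q_T = (351 - q_A)/2.
Arcadia substitutes q_T(q_A) into its own profit: π_A = q_A(376 - q_A - (351 - q_A)/2) - 39q_A = (401/2 - (1/2)q_A)q_A - 39q_A.
Maximising: ∂π_A/∂q_A = 323/2 - q_A = 0, giving q_A = 323/2.
Then q_T = (351 - 323/2)/2 = 379/4.
Price P = 376 - 1025/4 = 479/4.
Arcadia's profit: (479/4 - 39)·(323/2) - 11650 = 1391.1250.

1391.13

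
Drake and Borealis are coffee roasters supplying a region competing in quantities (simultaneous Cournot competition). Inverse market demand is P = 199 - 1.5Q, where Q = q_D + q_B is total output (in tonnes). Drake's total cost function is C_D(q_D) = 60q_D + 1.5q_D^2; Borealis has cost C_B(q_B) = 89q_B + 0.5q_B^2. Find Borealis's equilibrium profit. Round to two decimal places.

Drake's profit: π_D = (199 - 1.5Q)q_D - (60q_D + (3/2)q_D²). Setting ∂π_D/∂q_D = 0: 139 - 6q_D - (3/2)(q_B) = 0.
Borealis's profit: π_B = (199 - 1.5Q)q_B - (89q_B + (1/2)q_B²). Setting ∂π_B/∂q_B = 0: 110 - 4q_B - (3/2)(q_D) = 0.
Best responses: q_D = (139 - (3/2)q_B)/6, q_B = (110 - (3/2)q_D)/4.
Solving the pair: q_D = 1564/87, q_B = 602/29.
Price P = 199 - (3/2)·38.7356 = 140.8966.
Borealis's profit: 140.8966·(602/29) - 89·(602/29) - (1/2)(602/29)² = 861.8407.

861.84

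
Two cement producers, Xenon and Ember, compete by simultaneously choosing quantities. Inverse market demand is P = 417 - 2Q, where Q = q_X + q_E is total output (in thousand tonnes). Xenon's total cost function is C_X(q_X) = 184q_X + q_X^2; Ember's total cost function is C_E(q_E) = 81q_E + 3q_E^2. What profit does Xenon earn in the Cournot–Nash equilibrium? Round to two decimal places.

2629.75

Xenon's profit: π_X = (417 - 2Q)q_X - (184q_X + q_X²). Setting ∂π_X/∂q_X = 0: 233 - 6q_X - 2(q_E) = 0.
Ember's first-order condition: 336 - 10q_E - 2(q_X) = 0.
Rearranging gives the reaction functions q_X = (233 - 2q_E)/6 and q_E = (336 - 2q_X)/10.
Solving the pair: q_X = 829/28, q_E = 775/28.
Price P = 417 - 2·(401/7) = 302.4286.
Xenon's profit: 302.4286·(829/28) - 184·(829/28) - (829/28)² = 2629.7487.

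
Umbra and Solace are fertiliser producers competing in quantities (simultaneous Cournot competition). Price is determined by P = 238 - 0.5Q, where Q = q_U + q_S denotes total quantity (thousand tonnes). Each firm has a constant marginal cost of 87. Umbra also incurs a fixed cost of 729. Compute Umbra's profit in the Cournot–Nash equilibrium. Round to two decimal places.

4337.89

A representative firm's profit is π_i = q_i(238 - 0.5Q) - 87q_i.
First-order condition (treating rivals' output as given): 151 - q_i - (1/2)q_j = 0.
By symmetry each firm produces the same amount; substituting q_j = q_i yields q_i = 151/(3/2) = 302/3.
Price P = 238 - (1/2)·(604/3) = 412/3.
Umbra's profit: (412/3 - 87)·(302/3) - 729 = 4337.8889.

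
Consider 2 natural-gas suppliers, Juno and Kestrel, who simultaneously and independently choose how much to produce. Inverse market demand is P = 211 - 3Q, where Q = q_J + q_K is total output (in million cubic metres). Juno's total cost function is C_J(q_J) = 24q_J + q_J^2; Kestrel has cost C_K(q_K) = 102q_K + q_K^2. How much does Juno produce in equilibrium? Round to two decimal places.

Juno's profit: π_J = (211 - 3Q)q_J - (24q_J + q_J²). Setting ∂π_J/∂q_J = 0: 187 - 8q_J - 3(q_K) = 0.
Kestrel's profit: π_K = (211 - 3Q)q_K - (102q_K + q_K²). Setting ∂π_K/∂q_K = 0: 109 - 8q_K - 3(q_J) = 0.
So q_J = (187 - 3q_K)/8 and q_K = (109 - 3q_J)/8.
Substituting one into the other gives q_J = 1169/55 and q_K = 311/55.

21.25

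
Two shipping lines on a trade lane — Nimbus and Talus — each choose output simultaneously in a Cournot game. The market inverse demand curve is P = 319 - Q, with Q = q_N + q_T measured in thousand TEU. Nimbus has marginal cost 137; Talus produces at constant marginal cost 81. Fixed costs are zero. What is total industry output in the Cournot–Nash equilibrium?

140

Nimbus's profit: π_N = (319 - Q)q_N - (137q_N). Setting ∂π_N/∂q_N = 0: 182 - 2q_N - (q_T) = 0.
Talus's profit: π_T = (319 - Q)q_T - (81q_T). Setting ∂π_T/∂q_T = 0: 238 - 2q_T - (q_N) = 0.
Best responses: q_N = (182 - q_T)/2, q_T = (238 - q_N)/2.
Substituting one into the other gives q_N = 42 and q_T = 98.
Total output Q = 42 + 98 = 140.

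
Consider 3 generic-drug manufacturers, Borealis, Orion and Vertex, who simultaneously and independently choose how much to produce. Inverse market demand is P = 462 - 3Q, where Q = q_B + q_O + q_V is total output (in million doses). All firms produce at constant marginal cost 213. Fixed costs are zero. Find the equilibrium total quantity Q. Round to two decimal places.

62.25

Each firm earns π_i = (462 - 3Q)q_i - 213q_i.
First-order condition (treating rivals' output as given): 249 - 6q_i - 3·Σ_{j≠i} q_j = 0.
By symmetry each firm produces the same amount; substituting Σ_{j≠i} q_j = 2q_i yields q_i = 249/12 = 83/4.
Total output Q = 83/4 + 83/4 + 83/4 = 249/4.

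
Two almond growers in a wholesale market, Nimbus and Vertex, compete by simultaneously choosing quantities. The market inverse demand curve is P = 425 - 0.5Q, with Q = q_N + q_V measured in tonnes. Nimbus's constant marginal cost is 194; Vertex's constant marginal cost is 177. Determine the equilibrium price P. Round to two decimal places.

Nimbus's profit: π_N = (425 - 0.5Q)q_N - (194q_N). Setting ∂π_N/∂q_N = 0: 231 - q_N - (1/2)(q_V) = 0.
Vertex's first-order condition: 248 - q_V - (1/2)(q_N) = 0.
So q_N = (231 - (1/2)q_V) and q_V = (248 - (1/2)q_N).
Substituting one into the other gives q_N = 428/3 and q_V = 530/3.
Total output Q = 958/3, so price P = 425 - (1/2)·(958/3) = 796/3.

265.33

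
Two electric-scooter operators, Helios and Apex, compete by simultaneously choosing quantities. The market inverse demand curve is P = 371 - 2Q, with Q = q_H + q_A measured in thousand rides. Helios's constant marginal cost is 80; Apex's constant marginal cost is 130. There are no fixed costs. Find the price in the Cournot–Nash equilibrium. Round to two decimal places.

Helios's profit: π_H = (371 - 2Q)q_H - (80q_H). Setting ∂π_H/∂q_H = 0: 291 - 4q_H - 2(q_A) = 0.
Apex's profit: π_A = (371 - 2Q)q_A - (130q_A). Setting ∂π_A/∂q_A = 0: 241 - 4q_A - 2(q_H) = 0.
So q_H = (291 - 2q_A)/4 and q_A = (241 - 2q_H)/4.
Substituting one into the other gives q_H = 341/6 and q_A = 191/6.
Total output Q = 266/3, so price P = 371 - 2·(266/3) = 581/3.

193.67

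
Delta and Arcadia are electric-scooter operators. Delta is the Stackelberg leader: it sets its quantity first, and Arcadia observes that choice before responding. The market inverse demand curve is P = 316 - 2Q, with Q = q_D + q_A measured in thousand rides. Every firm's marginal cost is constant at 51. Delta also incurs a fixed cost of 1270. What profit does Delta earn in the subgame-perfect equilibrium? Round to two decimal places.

3119.06

Solve by backward induction. Given q_D, the follower Arcadia maximises π_A = (316 - 2q_D - 2q_A)q_A - 51q_A.
Setting the follower's marginal profit to zero, 265 - 2q_D - 4q_A = 0, i.e. q_A = (265 - 2q_D)/4.
The leader anticipates this reaction. Substituting into P = 316 - 2Q gives P = 367/2 - q_D, so π_D = (367/2 - q_D)q_D - 51q_D.
Leader FOC: 265/2 - 2q_D = 0, so q_D = 265/4.
Then q_A = (265 - 2·(265/4))/4 = 265/8.
Price P = 316 - 2·(795/8) = 469/4.
Delta's profit: (469/4 - 51)·(265/4) - 1270 = 3119.0625.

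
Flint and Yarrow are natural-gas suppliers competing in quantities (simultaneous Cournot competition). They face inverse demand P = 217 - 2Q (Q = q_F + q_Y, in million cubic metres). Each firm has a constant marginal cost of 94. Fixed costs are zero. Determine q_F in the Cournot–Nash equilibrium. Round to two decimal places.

Each firm earns π_i = (217 - 2Q)q_i - 94q_i.
Setting ∂π_i/∂q_i = 0 with rivals' quantities fixed: 123 - 4q_i - 2q_j = 0.
With identical firms every q_j equals q_i, so q_j = q_i and 123 = 6q_i, giving q_i = 41/2.

20.50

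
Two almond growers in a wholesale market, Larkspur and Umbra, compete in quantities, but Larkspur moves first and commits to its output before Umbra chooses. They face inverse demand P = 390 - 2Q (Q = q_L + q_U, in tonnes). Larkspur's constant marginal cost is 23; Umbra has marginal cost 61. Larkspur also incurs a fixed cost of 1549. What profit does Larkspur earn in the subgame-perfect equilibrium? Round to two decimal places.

8702.56

Solve by backward induction. Given q_L, the follower Umbra maximises π_U = (390 - 2q_L - 2q_U)q_U - 61q_U.
Follower FOC: 329 - 2q_L - 4q_U = 0, so q_U(q_L) = (329 - 2q_L)/4.
The leader anticipates this reaction. Substituting into P = 390 - 2Q gives P = 451/2 - q_L, so π_L = (451/2 - q_L)q_L - 23q_L.
The leader's first-order condition 405/2 - 2q_L = 0 yields q_L = 405/4.
Then q_U = (329 - 2·(405/4))/4 = 253/8.
Price P = 390 - 2·(1063/8) = 497/4.
Larkspur's profit: (497/4 - 23)·(405/4) - 1549 = 8702.5625.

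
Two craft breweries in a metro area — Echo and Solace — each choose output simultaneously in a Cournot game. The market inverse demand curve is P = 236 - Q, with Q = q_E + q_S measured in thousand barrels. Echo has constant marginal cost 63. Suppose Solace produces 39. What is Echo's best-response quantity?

With the rival's output fixed at 39, Echo's profit is π_E = (236 - 39 - q_E)q_E - (63q_E) = (197 - q_E)q_E - (63q_E).
∂π_E/∂q_E = 134 - 2q_E = 0, so q_E = 67.

67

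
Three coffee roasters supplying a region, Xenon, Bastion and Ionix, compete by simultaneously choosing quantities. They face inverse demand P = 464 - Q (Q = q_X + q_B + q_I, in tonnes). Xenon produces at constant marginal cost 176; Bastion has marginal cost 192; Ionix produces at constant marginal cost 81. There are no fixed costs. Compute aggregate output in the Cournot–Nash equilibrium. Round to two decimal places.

Xenon's profit: π_X = (464 - Q)q_X - (176q_X). Setting ∂π_X/∂q_X = 0: 288 - 2q_X - (q_B + q_I) = 0.
Bastion's first-order condition: 272 - 2q_B - (q_X + q_I) = 0.
Ionix's first-order condition: 383 - 2q_I - (q_X + q_B) = 0.
Adding the 3 first-order conditions: 943 − 4Q = 0, so Q = 943/4.
Back-substituting: q_X = (288 − 943/4) = 209/4, q_B = (272 − 943/4) = 145/4, q_I = (383 − 943/4) = 589/4.
Total output Q = 209/4 + 145/4 + 589/4 = 943/4.

235.75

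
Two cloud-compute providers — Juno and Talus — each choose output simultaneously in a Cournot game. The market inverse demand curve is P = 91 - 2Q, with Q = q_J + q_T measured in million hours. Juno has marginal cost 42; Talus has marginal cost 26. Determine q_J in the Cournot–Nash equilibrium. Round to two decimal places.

5.50

Juno's profit: π_J = (91 - 2Q)q_J - (42q_J). Setting ∂π_J/∂q_J = 0: 49 - 4q_J - 2(q_T) = 0.
Talus's first-order condition: 65 - 4q_T - 2(q_J) = 0.
Best responses: q_J = (49 - 2q_T)/4, q_T = (65 - 2q_J)/4.
Substituting one into the other gives q_J = 11/2 and q_T = 27/2.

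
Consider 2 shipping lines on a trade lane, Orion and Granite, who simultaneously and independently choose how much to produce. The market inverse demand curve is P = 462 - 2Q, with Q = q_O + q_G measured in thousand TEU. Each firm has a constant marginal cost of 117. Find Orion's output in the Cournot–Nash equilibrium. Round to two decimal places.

Each firm earns π_i = (462 - 2Q)q_i - 117q_i.
First-order condition (treating rivals' output as given): 345 - 4q_i - 2q_j = 0.
By symmetry each firm produces the same amount; substituting q_j = q_i yields q_i = 345/6 = 115/2.

57.50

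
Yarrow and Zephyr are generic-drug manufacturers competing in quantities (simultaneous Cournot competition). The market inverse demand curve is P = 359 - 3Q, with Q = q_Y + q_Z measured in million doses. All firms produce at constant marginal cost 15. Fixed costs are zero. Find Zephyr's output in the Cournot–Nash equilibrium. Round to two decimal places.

Each firm earns π_i = (359 - 3Q)q_i - 15q_i.
First-order condition (treating rivals' output as given): 344 - 6q_i - 3q_j = 0.
By symmetry each firm produces the same amount; substituting q_j = q_i yields q_i = 344/9.

38.22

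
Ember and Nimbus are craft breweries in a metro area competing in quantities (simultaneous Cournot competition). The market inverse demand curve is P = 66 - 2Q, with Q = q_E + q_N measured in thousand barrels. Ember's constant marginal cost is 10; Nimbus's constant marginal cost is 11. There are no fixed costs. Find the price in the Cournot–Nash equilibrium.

29

Ember's profit: π_E = (66 - 2Q)q_E - (10q_E). Setting ∂π_E/∂q_E = 0: 56 - 4q_E - 2(q_N) = 0.
Nimbus's profit: π_N = (66 - 2Q)q_N - (11q_N). Setting ∂π_N/∂q_N = 0: 55 - 4q_N - 2(q_E) = 0.
Rearranging gives the reaction functions q_E = (56 - 2q_N)/4 and q_N = (55 - 2q_E)/4.
Substituting one into the other gives q_E = 19/2 and q_N = 9.
Total output Q = 37/2, so price P = 66 - 2·(37/2) = 29.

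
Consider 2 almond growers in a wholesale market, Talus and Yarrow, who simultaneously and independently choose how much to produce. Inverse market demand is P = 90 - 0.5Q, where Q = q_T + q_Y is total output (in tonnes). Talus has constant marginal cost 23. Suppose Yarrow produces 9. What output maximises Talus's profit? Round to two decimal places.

With the rival's output fixed at 9, Talus's profit is π_T = (90 - (1/2)·9 - (1/2)q_T)q_T - (23q_T) = (171/2 - (1/2)q_T)q_T - (23q_T).
∂π_T/∂q_T = 125/2 - q_T = 0, so q_T = 125/2.

62.50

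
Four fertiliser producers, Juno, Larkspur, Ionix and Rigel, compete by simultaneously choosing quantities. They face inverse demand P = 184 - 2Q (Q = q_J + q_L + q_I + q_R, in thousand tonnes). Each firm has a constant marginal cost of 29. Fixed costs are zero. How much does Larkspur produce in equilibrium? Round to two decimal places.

Each firm earns π_i = (184 - 2Q)q_i - 29q_i.
Setting ∂π_i/∂q_i = 0 with rivals' quantities fixed: 155 - 4q_i - 2·Σ_{j≠i} q_j = 0.
By symmetry each firm produces the same amount; substituting Σ_{j≠i} q_j = 3q_i yields q_i = 155/10 = 31/2.

15.50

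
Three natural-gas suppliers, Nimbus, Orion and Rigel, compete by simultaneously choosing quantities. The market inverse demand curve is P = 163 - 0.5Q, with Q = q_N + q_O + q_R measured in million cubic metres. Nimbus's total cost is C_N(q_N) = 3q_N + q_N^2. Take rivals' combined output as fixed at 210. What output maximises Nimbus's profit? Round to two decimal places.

With rivals' combined output fixed at 210, Nimbus's profit is π_N = (163 - (1/2)·210 - (1/2)q_N)q_N - (3q_N + q_N²) = (58 - (1/2)q_N)q_N - (3q_N + q_N²).
∂π_N/∂q_N = 55 - 3q_N = 0, so q_N = 55/3.

18.33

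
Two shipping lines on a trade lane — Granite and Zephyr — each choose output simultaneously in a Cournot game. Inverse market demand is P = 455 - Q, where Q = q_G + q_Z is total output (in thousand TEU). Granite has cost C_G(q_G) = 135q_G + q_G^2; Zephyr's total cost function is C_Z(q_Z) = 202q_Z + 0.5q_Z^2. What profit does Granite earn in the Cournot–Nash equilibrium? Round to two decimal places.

8261.97

Granite's profit: π_G = (455 - Q)q_G - (135q_G + q_G²). Setting ∂π_G/∂q_G = 0: 320 - 4q_G - (q_Z) = 0.
Zephyr's first-order condition: 253 - 3q_Z - (q_G) = 0.
Best responses: q_G = (320 - q_Z)/4, q_Z = (253 - q_G)/3.
Solving the pair: q_G = 707/11, q_Z = 692/11.
Price P = 455 - 1399/11 = 327.8182.
Granite's profit: 327.8182·(707/11) - 135·(707/11) - (707/11)² = 8261.9669.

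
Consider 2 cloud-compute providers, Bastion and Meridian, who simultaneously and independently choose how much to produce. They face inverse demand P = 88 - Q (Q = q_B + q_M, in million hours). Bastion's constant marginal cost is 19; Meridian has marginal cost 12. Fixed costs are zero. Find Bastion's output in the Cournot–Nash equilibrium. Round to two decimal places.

Bastion's profit: π_B = (88 - Q)q_B - (19q_B). Setting ∂π_B/∂q_B = 0: 69 - 2q_B - (q_M) = 0.
Meridian's profit: π_M = (88 - Q)q_M - (12q_M). Setting ∂π_M/∂q_M = 0: 76 - 2q_M - (q_B) = 0.
Best responses: q_B = (69 - q_M)/2, q_M = (76 - q_B)/2.
Substituting one into the other gives q_B = 62/3 and q_M = 83/3.

20.67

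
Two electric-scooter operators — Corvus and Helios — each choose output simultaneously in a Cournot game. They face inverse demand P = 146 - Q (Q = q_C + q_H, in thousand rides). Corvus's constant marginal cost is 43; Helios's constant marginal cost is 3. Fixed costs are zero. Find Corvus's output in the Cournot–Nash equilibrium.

Corvus's profit: π_C = (146 - Q)q_C - (43q_C). Setting ∂π_C/∂q_C = 0: 103 - 2q_C - (q_H) = 0.
Helios's profit: π_H = (146 - Q)q_H - (3q_H). Setting ∂π_H/∂q_H = 0: 143 - 2q_H - (q_C) = 0.
Best responses: q_C = (103 - q_H)/2, q_H = (143 - q_C)/2.
Solving the pair: q_C = 21, q_H = 61.

21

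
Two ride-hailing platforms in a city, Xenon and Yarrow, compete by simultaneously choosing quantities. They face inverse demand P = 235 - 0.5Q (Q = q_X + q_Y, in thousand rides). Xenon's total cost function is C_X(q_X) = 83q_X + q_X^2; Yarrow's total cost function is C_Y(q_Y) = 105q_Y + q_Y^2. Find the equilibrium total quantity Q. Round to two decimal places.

Xenon's profit: π_X = (235 - 0.5Q)q_X - (83q_X + q_X²). Setting ∂π_X/∂q_X = 0: 152 - 3q_X - (1/2)(q_Y) = 0.
Yarrow's first-order condition: 130 - 3q_Y - (1/2)(q_X) = 0.
Best responses: q_X = (152 - (1/2)q_Y)/3, q_Y = (130 - (1/2)q_X)/3.
Substituting one into the other gives q_X = 1564/35 and q_Y = 1256/35.
Total output Q = 1564/35 + 1256/35 = 564/7.

80.57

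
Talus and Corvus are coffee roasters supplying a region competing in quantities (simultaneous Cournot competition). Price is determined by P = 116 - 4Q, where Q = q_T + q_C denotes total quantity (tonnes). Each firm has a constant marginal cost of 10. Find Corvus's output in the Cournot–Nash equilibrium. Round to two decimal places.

Each firm earns π_i = (116 - 4Q)q_i - 10q_i.
First-order condition (treating rivals' output as given): 106 - 8q_i - 4q_j = 0.
With identical firms every q_j equals q_i, so q_j = q_i and 106 = 12q_i, giving q_i = 53/6.

8.83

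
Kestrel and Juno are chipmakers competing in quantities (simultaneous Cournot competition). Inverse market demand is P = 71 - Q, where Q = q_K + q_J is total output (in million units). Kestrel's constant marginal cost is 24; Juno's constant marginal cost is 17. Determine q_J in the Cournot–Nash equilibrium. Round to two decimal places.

20.33

Kestrel's profit: π_K = (71 - Q)q_K - (24q_K). Setting ∂π_K/∂q_K = 0: 47 - 2q_K - (q_J) = 0.
Juno's profit: π_J = (71 - Q)q_J - (17q_J). Setting ∂π_J/∂q_J = 0: 54 - 2q_J - (q_K) = 0.
So q_K = (47 - q_J)/2 and q_J = (54 - q_K)/2.
Substituting one into the other gives q_K = 40/3 and q_J = 61/3.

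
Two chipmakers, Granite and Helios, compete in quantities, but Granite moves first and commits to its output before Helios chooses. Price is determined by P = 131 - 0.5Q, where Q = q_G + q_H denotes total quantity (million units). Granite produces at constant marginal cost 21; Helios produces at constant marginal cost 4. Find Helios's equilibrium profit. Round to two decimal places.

3240.13

Solve by backward induction. Given q_G, the follower Helios maximises π_H = (131 - (1/2)q_G - (1/2)q_H)q_H - 4q_H.
∂π_H/∂q_H = 127 - (1/2)q_G - q_H = 0 gives the reaction function q_H = (127 - (1/2)q_G).
The leader anticipates this reaction. Substituting into P = 131 - 0.5Q gives P = 135/2 - (1/4)q_G, so π_G = (135/2 - (1/4)q_G)q_G - 21q_G.
The leader's first-order condition 93/2 - (1/2)q_G = 0 yields q_G = 93.
Then q_H = (127 - (1/2)·93) = 161/2.
Price P = 131 - (1/2)·(347/2) = 177/4.
Helios's profit: (177/4 - 4)·(161/2) = 3240.1250.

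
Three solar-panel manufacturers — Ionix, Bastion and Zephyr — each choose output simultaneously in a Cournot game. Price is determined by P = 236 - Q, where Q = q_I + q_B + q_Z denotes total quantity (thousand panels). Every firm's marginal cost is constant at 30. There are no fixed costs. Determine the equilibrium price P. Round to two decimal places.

Each firm earns π_i = (236 - Q)q_i - 30q_i.
Setting ∂π_i/∂q_i = 0 with rivals' quantities fixed: 206 - 2q_i - Σ_{j≠i} q_j = 0.
With identical firms every q_j equals q_i, so Σ_{j≠i} q_j = 2q_i and 206 = 4q_i, giving q_i = 103/2.
Total output Q = 309/2, so price P = 236 - 309/2 = 163/2.

81.50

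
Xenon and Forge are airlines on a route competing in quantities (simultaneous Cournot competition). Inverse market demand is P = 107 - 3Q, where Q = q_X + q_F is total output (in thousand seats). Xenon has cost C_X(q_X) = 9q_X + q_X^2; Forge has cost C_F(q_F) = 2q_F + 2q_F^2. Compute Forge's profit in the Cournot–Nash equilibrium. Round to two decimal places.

295.69

Xenon's profit: π_X = (107 - 3Q)q_X - (9q_X + q_X²). Setting ∂π_X/∂q_X = 0: 98 - 8q_X - 3(q_F) = 0.
Forge's profit: π_F = (107 - 3Q)q_F - (2q_F + 2q_F²). Setting ∂π_F/∂q_F = 0: 105 - 10q_F - 3(q_X) = 0.
So q_X = (98 - 3q_F)/8 and q_F = (105 - 3q_X)/10.
Solving the pair: q_X = 665/71, q_F = 546/71.
Price P = 107 - 3·(1211/71) = 55.8310.
Forge's profit: 55.8310·(546/71) - 2·(546/71) - 2(546/71)² = 295.6913.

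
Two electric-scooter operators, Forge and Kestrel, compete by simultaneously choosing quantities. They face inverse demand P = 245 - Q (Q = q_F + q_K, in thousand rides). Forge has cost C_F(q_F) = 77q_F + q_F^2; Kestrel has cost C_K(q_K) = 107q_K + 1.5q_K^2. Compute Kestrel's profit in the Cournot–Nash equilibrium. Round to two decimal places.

Forge's profit: π_F = (245 - Q)q_F - (77q_F + q_F²). Setting ∂π_F/∂q_F = 0: 168 - 4q_F - (q_K) = 0.
Kestrel's profit: π_K = (245 - Q)q_K - (107q_K + (3/2)q_K²). Setting ∂π_K/∂q_K = 0: 138 - 5q_K - (q_F) = 0.
Best responses: q_F = (168 - q_K)/4, q_K = (138 - q_F)/5.
Substituting one into the other gives q_F = 702/19 and q_K = 384/19.
Price P = 245 - 1086/19 = 187.8421.
Kestrel's profit: 187.8421·(384/19) - 107·(384/19) - (3/2)(384/19)² = 1021.1634.

1021.16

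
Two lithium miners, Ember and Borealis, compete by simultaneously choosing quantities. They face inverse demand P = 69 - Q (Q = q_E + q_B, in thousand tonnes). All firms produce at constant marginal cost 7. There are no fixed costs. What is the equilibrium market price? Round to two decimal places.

27.67

A representative firm's profit is π_i = q_i(69 - Q) - 7q_i.
Setting ∂π_i/∂q_i = 0 with rivals' quantities fixed: 62 - 2q_i - q_j = 0.
With identical firms every q_j equals q_i, so q_j = q_i and 62 = 3q_i, giving q_i = 62/3.
Total output Q = 124/3, so price P = 69 - 124/3 = 83/3.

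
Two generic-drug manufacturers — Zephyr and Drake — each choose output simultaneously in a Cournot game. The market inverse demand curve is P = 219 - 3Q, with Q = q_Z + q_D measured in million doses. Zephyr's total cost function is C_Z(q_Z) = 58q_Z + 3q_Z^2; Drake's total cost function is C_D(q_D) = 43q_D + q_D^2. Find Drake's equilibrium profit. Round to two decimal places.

1402.37

Zephyr's profit: π_Z = (219 - 3Q)q_Z - (58q_Z + 3q_Z²). Setting ∂π_Z/∂q_Z = 0: 161 - 12q_Z - 3(q_D) = 0.
Drake's first-order condition: 176 - 8q_D - 3(q_Z) = 0.
Rearranging gives the reaction functions q_Z = (161 - 3q_D)/12 and q_D = (176 - 3q_Z)/8.
Substituting one into the other gives q_Z = 760/87 and q_D = 543/29.
Price P = 219 - 3·27.4598 = 136.6207.
Drake's profit: 136.6207·(543/29) - 43·(543/29) - (543/29)² = 1402.3734.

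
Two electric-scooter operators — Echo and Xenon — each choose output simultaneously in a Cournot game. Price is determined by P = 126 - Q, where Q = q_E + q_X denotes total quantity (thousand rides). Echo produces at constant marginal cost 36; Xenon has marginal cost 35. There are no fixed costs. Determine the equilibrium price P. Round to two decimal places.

Echo's profit: π_E = (126 - Q)q_E - (36q_E). Setting ∂π_E/∂q_E = 0: 90 - 2q_E - (q_X) = 0.
Xenon's profit: π_X = (126 - Q)q_X - (35q_X). Setting ∂π_X/∂q_X = 0: 91 - 2q_X - (q_E) = 0.
So q_E = (90 - q_X)/2 and q_X = (91 - q_E)/2.
Substituting one into the other gives q_E = 89/3 and q_X = 92/3.
Total output Q = 181/3, so price P = 126 - 181/3 = 197/3.

65.67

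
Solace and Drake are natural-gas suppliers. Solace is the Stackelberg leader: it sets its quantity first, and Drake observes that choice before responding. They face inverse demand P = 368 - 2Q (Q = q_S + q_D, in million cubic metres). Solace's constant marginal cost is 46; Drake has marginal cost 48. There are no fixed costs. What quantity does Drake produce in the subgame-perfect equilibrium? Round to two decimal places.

Solve by backward induction. Given q_S, the follower Drake maximises π_D = (368 - 2q_S - 2q_D)q_D - 48q_D.
∂π_D/∂q_D = 320 - 2q_S - 4q_D = 0 gives the reaction function q_D = (320 - 2q_S)/4.
The leader anticipates this reaction. Substituting into P = 368 - 2Q gives P = 208 - q_S, so π_S = (208 - q_S)q_S - 46q_S.
Maximising: ∂π_S/∂q_S = 162 - 2q_S = 0, giving q_S = 81.
Then q_D = (320 - 2·81)/4 = 79/2.

39.50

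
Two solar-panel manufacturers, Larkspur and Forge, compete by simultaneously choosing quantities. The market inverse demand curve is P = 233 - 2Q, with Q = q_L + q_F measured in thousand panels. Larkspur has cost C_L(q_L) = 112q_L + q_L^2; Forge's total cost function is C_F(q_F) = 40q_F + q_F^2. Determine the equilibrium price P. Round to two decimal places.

154.50

Larkspur's profit: π_L = (233 - 2Q)q_L - (112q_L + q_L²). Setting ∂π_L/∂q_L = 0: 121 - 6q_L - 2(q_F) = 0.
Forge's first-order condition: 193 - 6q_F - 2(q_L) = 0.
So q_L = (121 - 2q_F)/6 and q_F = (193 - 2q_L)/6.
Substituting one into the other gives q_L = 85/8 and q_F = 229/8.
Total output Q = 157/4, so price P = 233 - 2·(157/4) = 309/2.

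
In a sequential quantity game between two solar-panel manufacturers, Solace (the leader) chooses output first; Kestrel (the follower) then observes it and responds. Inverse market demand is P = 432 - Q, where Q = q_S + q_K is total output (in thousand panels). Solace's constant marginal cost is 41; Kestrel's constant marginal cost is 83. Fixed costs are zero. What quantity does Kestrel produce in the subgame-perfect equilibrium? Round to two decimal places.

66.25

Solve by backward induction. Given q_S, the follower Kestrel maximises π_K = (432 - q_S - q_K)q_K - 83q_K.
Follower FOC: 349 - q_S - 2q_K = 0, so q_K(q_S) = (349 - q_S)/2.
The leader anticipates this reaction. Substituting into P = 432 - Q gives P = 515/2 - (1/2)q_S, so π_S = (515/2 - (1/2)q_S)q_S - 41q_S.
Maximising: ∂π_S/∂q_S = 433/2 - q_S = 0, giving q_S = 433/2.
Then q_K = (349 - 433/2)/2 = 265/4.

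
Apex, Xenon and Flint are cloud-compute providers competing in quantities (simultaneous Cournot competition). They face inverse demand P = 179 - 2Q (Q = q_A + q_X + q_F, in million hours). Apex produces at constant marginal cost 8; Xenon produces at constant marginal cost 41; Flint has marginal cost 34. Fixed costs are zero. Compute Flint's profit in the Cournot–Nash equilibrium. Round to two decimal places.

496.13

Apex's profit: π_A = (179 - 2Q)q_A - (8q_A). Setting ∂π_A/∂q_A = 0: 171 - 4q_A - 2(q_X + q_F) = 0.
Xenon's first-order condition: 138 - 4q_X - 2(q_A + q_F) = 0.
Flint's first-order condition: 145 - 4q_F - 2(q_A + q_X) = 0.
Adding the 3 first-order conditions: 454 − 8Q = 0, so Q = 227/4.
Back-substituting: q_A = (171 − 227/2)/2 = 115/4, q_X = (138 − 227/2)/2 = 49/4, q_F = (145 − 227/2)/2 = 63/4.
Price P = 179 - 2·(227/4) = 131/2.
Flint's profit: (131/2 - 34)·(63/4) = 496.1250.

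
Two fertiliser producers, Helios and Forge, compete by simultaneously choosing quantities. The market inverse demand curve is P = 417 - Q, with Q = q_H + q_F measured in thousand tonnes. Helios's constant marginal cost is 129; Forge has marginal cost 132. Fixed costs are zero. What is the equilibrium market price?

226

Helios's profit: π_H = (417 - Q)q_H - (129q_H). Setting ∂π_H/∂q_H = 0: 288 - 2q_H - (q_F) = 0.
Forge's first-order condition: 285 - 2q_F - (q_H) = 0.
So q_H = (288 - q_F)/2 and q_F = (285 - q_H)/2.
Solving the pair: q_H = 97, q_F = 94.
Total output Q = 191, so price P = 417 - 191 = 226.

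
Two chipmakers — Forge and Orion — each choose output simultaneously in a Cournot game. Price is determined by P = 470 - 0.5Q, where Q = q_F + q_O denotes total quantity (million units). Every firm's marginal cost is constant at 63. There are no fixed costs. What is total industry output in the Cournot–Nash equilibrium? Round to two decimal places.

A representative firm's profit is π_i = q_i(470 - 0.5Q) - 63q_i.
First-order condition (treating rivals' output as given): 407 - q_i - (1/2)q_j = 0.
With identical firms every q_j equals q_i, so q_j = q_i and 407 = (3/2)q_i, giving q_i = 814/3.
Total output Q = 814/3 + 814/3 = 1628/3.

542.67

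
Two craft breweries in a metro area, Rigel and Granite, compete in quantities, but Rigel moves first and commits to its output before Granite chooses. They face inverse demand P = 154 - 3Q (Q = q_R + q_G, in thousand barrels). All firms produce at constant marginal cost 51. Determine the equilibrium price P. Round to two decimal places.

The follower Granite best-responds to any q_R: π_G = (154 - 3Q)q_G - 51q_G.
Setting the follower's marginal profit to zero, 103 - 3q_R - 6q_G = 0, i.e. q_G = (103 - 3q_R)/6.
Rigel substitutes q_G(q_R) into its own profit: π_R = q_R(154 - 3q_R - (103 - 3q_R)/2) - 51q_R = (205/2 - (3/2)q_R)q_R - 51q_R.
Leader FOC: 103/2 - 3q_R = 0, so q_R = 103/6.
Then q_G = (103 - 3·(103/6))/6 = 103/12.
Total output Q = 103/4, so price P = 154 - 3·(103/4) = 307/4.

76.75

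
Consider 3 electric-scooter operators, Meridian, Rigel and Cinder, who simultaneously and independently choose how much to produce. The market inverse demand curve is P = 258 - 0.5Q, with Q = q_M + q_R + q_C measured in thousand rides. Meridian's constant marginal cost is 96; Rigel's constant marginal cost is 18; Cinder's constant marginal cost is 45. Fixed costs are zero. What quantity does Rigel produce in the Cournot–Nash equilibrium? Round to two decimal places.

172.50

Meridian's profit: π_M = (258 - 0.5Q)q_M - (96q_M). Setting ∂π_M/∂q_M = 0: 162 - q_M - (1/2)(q_R + q_C) = 0.
Rigel's first-order condition: 240 - q_R - (1/2)(q_M + q_C) = 0.
Cinder's first-order condition: 213 - q_C - (1/2)(q_M + q_R) = 0.
Adding the 3 first-order conditions: 615 − 2Q = 0, so Q = 615/2.
Back-substituting: q_M = (162 − 615/4)/(1/2) = 33/2, q_R = (240 − 615/4)/(1/2) = 345/2, q_C = (213 − 615/4)/(1/2) = 237/2.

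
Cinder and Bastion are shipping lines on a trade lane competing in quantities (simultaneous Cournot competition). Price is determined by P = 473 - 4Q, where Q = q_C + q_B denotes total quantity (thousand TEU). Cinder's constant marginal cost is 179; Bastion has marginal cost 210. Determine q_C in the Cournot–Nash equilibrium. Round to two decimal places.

Cinder's profit: π_C = (473 - 4Q)q_C - (179q_C). Setting ∂π_C/∂q_C = 0: 294 - 8q_C - 4(q_B) = 0.
Bastion's first-order condition: 263 - 8q_B - 4(q_C) = 0.
Best responses: q_C = (294 - 4q_B)/8, q_B = (263 - 4q_C)/8.
Solving the pair: q_C = 325/12, q_B = 58/3.

27.08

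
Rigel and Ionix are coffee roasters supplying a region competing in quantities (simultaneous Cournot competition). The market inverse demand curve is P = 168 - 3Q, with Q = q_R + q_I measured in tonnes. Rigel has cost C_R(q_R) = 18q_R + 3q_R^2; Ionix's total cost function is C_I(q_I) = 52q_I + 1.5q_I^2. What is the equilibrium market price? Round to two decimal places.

Rigel's profit: π_R = (168 - 3Q)q_R - (18q_R + 3q_R²). Setting ∂π_R/∂q_R = 0: 150 - 12q_R - 3(q_I) = 0.
Ionix's first-order condition: 116 - 9q_I - 3(q_R) = 0.
So q_R = (150 - 3q_I)/12 and q_I = (116 - 3q_R)/9.
Substituting one into the other gives q_R = 334/33 and q_I = 314/33.
Total output Q = 216/11, so price P = 168 - 3·(216/11) = 1200/11.

109.09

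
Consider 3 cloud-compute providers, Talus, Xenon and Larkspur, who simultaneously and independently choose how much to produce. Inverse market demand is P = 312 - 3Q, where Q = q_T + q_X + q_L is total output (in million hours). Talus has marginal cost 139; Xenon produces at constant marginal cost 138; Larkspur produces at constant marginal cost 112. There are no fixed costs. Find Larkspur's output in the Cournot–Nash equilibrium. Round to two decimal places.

21.08

Talus's profit: π_T = (312 - 3Q)q_T - (139q_T). Setting ∂π_T/∂q_T = 0: 173 - 6q_T - 3(q_X + q_L) = 0.
Xenon's first-order condition: 174 - 6q_X - 3(q_T + q_L) = 0.
Larkspur's profit: π_L = (312 - 3Q)q_L - (112q_L). Setting ∂π_L/∂q_L = 0: 200 - 6q_L - 3(q_T + q_X) = 0.
Adding the 3 first-order conditions: 547 − 12Q = 0, so Q = 547/12.
Back-substituting: q_T = (173 − 547/4)/3 = 145/12, q_X = (174 − 547/4)/3 = 149/12, q_L = (200 − 547/4)/3 = 253/12.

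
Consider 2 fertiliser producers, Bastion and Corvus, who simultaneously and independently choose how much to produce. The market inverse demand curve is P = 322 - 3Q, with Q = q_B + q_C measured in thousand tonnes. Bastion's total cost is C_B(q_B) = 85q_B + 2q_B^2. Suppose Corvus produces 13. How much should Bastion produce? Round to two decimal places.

19.80

With the rival's output fixed at 13, Bastion's profit is π_B = (322 - 3·13 - 3q_B)q_B - (85q_B + 2q_B²) = (283 - 3q_B)q_B - (85q_B + 2q_B²).
∂π_B/∂q_B = 198 - 10q_B = 0, so q_B = 99/5.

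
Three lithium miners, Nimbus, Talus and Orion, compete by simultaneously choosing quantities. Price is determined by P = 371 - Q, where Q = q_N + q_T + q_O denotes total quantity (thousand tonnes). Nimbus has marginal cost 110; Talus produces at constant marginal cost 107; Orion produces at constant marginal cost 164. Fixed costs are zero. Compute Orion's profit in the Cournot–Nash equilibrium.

576

Nimbus's profit: π_N = (371 - Q)q_N - (110q_N). Setting ∂π_N/∂q_N = 0: 261 - 2q_N - (q_T + q_O) = 0.
Talus's first-order condition: 264 - 2q_T - (q_N + q_O) = 0.
Orion's first-order condition: 207 - 2q_O - (q_N + q_T) = 0.
Adding the 3 first-order conditions: 732 − 4Q = 0, so Q = 183.
Back-substituting: q_N = (261 − 183) = 78, q_T = (264 − 183) = 81, q_O = (207 − 183) = 24.
Price P = 371 - 183 = 188.
Orion's profit: (188 - 164)·24 = 576.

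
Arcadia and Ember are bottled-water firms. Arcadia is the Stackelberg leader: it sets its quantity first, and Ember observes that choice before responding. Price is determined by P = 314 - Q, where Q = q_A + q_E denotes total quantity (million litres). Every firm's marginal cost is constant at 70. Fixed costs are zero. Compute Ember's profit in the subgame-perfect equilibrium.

The follower Ember best-responds to any q_A: π_E = (314 - Q)q_E - 70q_E.
Follower FOC: 244 - q_A - 2q_E = 0, so q_E(q_A) = (244 - q_A)/2.
Arcadia substitutes q_E(q_A) into its own profit: π_A = q_A(314 - q_A - (244 - q_A)/2) - 70q_A = (192 - (1/2)q_A)q_A - 70q_A.
Leader FOC: 122 - q_A = 0, so q_A = 122.
Then q_E = (244 - 122)/2 = 61.
Price P = 314 - 183 = 131.
Ember's profit: (131 - 70)·61 = 3721.

3721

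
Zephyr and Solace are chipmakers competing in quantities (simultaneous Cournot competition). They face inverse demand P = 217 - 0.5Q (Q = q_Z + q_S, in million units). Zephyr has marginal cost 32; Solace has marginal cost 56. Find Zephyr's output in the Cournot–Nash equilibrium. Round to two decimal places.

139.33

Zephyr's profit: π_Z = (217 - 0.5Q)q_Z - (32q_Z). Setting ∂π_Z/∂q_Z = 0: 185 - q_Z - (1/2)(q_S) = 0.
Solace's first-order condition: 161 - q_S - (1/2)(q_Z) = 0.
Rearranging gives the reaction functions q_Z = (185 - (1/2)q_S) and q_S = (161 - (1/2)q_Z).
Solving the pair: q_Z = 418/3, q_S = 274/3.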